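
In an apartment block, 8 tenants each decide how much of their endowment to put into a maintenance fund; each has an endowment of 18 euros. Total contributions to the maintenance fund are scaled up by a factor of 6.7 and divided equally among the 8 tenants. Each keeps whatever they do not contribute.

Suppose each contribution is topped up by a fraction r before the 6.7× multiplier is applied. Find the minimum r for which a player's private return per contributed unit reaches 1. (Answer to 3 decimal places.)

With matching at rate r, one contributed unit becomes (1 + r) in the maintenance fund and returns 6.7 × (1 + r) / 8 to the contributor.
Setting this equal to 1: 1 + r = 8/6.7 = 1.1940.
So the minimum matching rate is r = 1.1940 − 1 = 0.194.

0.194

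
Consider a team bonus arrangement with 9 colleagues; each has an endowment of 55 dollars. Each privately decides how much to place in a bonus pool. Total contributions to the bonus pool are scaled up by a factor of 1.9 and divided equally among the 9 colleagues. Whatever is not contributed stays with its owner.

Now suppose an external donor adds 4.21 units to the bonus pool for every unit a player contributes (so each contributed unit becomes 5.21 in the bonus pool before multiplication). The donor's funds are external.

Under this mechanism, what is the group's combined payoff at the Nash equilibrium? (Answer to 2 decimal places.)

The effective private return per unit is now 1.9 × 5.21 / 9 = 1.0999 > 1, so every player's dominant strategy flips to full contribution.
So the Nash equilibrium is full contribution by all 9; the group earns 1.9 × 5.21 × 495 = 4900.01.

4900.01 dollars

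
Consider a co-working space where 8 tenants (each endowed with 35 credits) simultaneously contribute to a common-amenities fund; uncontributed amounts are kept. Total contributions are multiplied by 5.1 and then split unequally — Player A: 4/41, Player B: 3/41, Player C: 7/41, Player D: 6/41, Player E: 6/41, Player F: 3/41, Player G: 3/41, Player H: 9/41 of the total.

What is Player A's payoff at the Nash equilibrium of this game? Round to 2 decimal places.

52.41 credits

A player with share s gets back 5.1·s per unit contributed, so full contribution is dominant for anyone with s > 1/5.1 = 0.1961 and zero contribution is dominant for anyone below.
The only share above 0.1961 is Player H's 9/41, contributing 35; the remaining 7 contribute 0. Total contributed: 35.
Player A keeps 35 and receives 5.1 × 35 × 4/41 = 17.41 from the common-amenities fund, for a payoff of 52.41.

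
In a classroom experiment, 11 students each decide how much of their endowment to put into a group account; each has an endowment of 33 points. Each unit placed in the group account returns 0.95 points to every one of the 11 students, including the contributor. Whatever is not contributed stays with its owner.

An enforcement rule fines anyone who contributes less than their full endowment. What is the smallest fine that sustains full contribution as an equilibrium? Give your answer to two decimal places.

Given the others contribute fully, the best deviation is to contribute 0 (any partial contribution still incurs the fine and gives up units whose private return 0.95 is below 1).
Deviating from 33 to 0 saves 33 points but forfeits the deviator's share of the drop in the group account: 0.95 × 33 = 31.35.
So the deviation gain is 33 − 31.35 = 1.65, and the fine must be at least 1.65 points to wipe it out.

1.65 points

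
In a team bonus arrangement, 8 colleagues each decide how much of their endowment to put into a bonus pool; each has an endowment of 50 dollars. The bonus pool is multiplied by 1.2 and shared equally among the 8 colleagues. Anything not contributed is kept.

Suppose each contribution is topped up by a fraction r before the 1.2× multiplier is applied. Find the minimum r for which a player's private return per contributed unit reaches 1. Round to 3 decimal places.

With matching at rate r, one contributed unit becomes (1 + r) in the bonus pool and returns 1.2 × (1 + r) / 8 to the contributor.
Setting this equal to 1: 1 + r = 8/1.2 = 6.6667.
So the minimum matching rate is r = 6.6667 − 1 = 5.667.

5.667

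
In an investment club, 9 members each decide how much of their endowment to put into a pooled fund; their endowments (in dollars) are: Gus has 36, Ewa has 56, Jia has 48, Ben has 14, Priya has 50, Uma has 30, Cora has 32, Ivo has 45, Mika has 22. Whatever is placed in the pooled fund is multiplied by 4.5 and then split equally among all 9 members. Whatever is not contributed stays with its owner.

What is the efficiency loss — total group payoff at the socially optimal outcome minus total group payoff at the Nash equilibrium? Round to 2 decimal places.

The private return per contributed unit is 4.5/9 = 0.5000 < 1 for every player regardless of endowment, so the Nash equilibrium is zero contribution and the group total is Σ E_j = 36 + 56 + 48 + 14 + 50 + 30 + 32 + 45 + 22 = 333.
Each contributed unit returns 4.500 to the group, so the social optimum is full contribution by everyone: group total = 4.500 × 333 = 1498.50.
Efficiency loss = (4.500 − 1) × 333 = 1165.50.

1165.50 dollars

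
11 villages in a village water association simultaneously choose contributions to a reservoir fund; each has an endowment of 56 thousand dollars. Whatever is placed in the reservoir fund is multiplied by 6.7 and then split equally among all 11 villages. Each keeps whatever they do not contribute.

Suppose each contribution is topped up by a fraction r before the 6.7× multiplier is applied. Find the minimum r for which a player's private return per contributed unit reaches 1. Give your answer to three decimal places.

0.642

With matching at rate r, one contributed unit becomes (1 + r) in the reservoir fund and returns 6.7 × (1 + r) / 11 to the contributor.
Setting this equal to 1: 1 + r = 11/6.7 = 1.6418.
So the minimum matching rate is r = 1.6418 − 1 = 0.642.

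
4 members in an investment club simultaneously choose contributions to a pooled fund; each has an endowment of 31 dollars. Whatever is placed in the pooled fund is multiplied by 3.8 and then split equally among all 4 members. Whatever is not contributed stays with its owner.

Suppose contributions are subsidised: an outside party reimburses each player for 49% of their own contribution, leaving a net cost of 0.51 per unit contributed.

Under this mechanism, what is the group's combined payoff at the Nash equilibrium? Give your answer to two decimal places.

531.96 dollars

The effective private return per unit is now (3.8/4) / 0.51 = 1.8627 > 1, so every player's dominant strategy flips to full contribution.
At the Nash equilibrium everyone contributes 31. Group total payoff = 4 × (31 × 0.49 + 3.8 × 31) = 531.96.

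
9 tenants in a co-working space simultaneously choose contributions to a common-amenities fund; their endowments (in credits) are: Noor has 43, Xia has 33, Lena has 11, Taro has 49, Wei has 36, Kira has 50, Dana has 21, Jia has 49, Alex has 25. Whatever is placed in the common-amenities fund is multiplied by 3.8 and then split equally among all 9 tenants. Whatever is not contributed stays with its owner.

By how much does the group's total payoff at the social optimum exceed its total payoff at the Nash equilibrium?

The private return per contributed unit is 3.8/9 = 0.4222 < 1 for every player regardless of endowment, so the Nash equilibrium is zero contribution and the group total is Σ E_j = 43 + 33 + 11 + 49 + 36 + 50 + 21 + 49 + 25 = 317.
Each contributed unit returns 3.800 to the group, so the social optimum is full contribution by everyone: group total = 3.800 × 317 = 1204.60.
Efficiency loss = (3.800 − 1) × 317 = 887.60.

887.60 credits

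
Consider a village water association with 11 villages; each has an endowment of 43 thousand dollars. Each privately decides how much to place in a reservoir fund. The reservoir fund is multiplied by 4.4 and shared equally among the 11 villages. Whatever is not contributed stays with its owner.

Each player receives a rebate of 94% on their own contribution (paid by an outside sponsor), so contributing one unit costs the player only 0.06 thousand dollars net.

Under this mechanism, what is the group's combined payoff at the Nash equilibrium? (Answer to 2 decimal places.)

Under the mechanism each unit contributed yields (4.4/11) / 0.06 = 6.6667 back to its contributor per unit of net cost, which exceeds 1, making full contribution the dominant choice for everyone.
At the Nash equilibrium everyone contributes 43. Group total payoff = 11 × (43 × 0.94 + 4.4 × 43) = 2525.82.

2525.82 thousand dollars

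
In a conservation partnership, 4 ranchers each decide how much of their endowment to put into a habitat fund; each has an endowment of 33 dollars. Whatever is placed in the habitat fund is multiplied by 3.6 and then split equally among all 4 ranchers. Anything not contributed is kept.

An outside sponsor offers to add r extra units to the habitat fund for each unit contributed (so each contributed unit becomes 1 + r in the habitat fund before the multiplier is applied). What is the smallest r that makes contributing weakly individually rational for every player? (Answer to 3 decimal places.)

0.111

With matching at rate r, one contributed unit becomes (1 + r) in the habitat fund and returns 3.6 × (1 + r) / 4 to the contributor.
Setting this equal to 1: 1 + r = 4/3.6 = 1.1111.
So the minimum matching rate is r = 1.1111 − 1 = 0.111.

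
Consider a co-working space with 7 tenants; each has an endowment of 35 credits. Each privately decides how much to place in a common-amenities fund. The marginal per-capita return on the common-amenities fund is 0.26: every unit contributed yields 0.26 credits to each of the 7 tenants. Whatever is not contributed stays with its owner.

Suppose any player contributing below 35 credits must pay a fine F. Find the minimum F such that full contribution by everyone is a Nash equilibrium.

Given the others contribute fully, the best deviation is to contribute 0 (any partial contribution still incurs the fine and gives up units whose private return 0.26 is below 1).
Deviating from 35 to 0 saves 35 credits but forfeits the deviator's share of the drop in the common-amenities fund: 0.26 × 35 = 9.10.
So the deviation gain is 35 − 9.10 = 25.90, and the fine must be at least 25.90 credits to wipe it out.

25.90 credits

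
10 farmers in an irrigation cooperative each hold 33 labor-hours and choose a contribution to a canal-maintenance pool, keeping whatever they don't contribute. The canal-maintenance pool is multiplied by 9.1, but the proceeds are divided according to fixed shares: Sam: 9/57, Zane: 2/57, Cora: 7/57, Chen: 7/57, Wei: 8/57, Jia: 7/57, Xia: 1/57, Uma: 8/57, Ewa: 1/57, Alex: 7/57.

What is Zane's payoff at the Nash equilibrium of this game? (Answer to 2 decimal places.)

106.76 labor-hours

A player with share s gets back 9.1·s per unit contributed, so full contribution is dominant for anyone with s > 1/9.1 = 0.1099 and zero contribution is dominant for anyone below.
Sam, Cora, Chen, Wei, Jia, Uma and Alex are above the threshold, contributing 33 each; the remaining 3 contribute 0. Total contributed: 231.
Zane keeps 33 and receives 9.1 × 231 × 2/57 = 73.76 from the canal-maintenance pool, for a payoff of 106.76.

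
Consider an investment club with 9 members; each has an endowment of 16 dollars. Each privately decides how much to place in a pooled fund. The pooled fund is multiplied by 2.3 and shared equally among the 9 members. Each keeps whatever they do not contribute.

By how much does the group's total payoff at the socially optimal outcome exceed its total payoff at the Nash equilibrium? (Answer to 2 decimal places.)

187.20 dollars

Each contributed unit returns 2.3/9 = 0.2556 to its contributor — below 1 — so contributing 0 is dominant for every player. At the Nash equilibrium everyone keeps their 16, and the group total is 9 × 16 = 144.
Each contributed unit returns 2.300 to the group as a whole (0.2556 to each of 9 players), which exceeds 1, so the social optimum is full contribution: group total = 2.300 × 144 = 331.20.
Efficiency loss = 331.20 − 144 = 187.20.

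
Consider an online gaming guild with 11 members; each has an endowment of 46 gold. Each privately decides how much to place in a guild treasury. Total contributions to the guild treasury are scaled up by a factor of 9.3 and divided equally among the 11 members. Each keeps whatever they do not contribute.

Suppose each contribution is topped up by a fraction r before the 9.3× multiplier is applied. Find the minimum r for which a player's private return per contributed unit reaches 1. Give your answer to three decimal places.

0.183

With matching at rate r, one contributed unit becomes (1 + r) in the guild treasury and returns 9.3 × (1 + r) / 11 to the contributor.
Setting this equal to 1: 1 + r = 11/9.3 = 1.1828.
So the minimum matching rate is r = 1.1828 − 1 = 0.183.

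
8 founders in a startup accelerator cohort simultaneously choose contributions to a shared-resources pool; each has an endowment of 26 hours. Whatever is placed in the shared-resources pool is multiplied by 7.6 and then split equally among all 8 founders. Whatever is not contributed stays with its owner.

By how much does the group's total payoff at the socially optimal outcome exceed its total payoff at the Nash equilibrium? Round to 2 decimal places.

Each contributed unit returns 7.6/8 = 0.9500 to its contributor — below 1 — so contributing 0 is dominant for every player. At the Nash equilibrium everyone keeps their 26, and the group total is 8 × 26 = 208.
Each contributed unit returns 7.600 to the group as a whole (0.9500 to each of 8 players), which exceeds 1, so the social optimum is full contribution: group total = 7.600 × 208 = 1580.80.
Efficiency loss = 1580.80 − 208 = 1372.80.

1372.80 hours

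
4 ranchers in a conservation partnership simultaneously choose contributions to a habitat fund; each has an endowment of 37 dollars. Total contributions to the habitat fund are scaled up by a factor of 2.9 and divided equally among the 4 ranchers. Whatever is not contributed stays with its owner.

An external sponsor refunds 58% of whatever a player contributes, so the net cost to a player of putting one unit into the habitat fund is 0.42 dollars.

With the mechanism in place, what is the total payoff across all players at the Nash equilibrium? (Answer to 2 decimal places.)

515.04 dollars

The effective private return per unit is now (2.9/4) / 0.42 = 1.7262 > 1, so every player's dominant strategy flips to full contribution.
At the Nash equilibrium everyone contributes 37. Group total payoff = 4 × (37 × 0.58 + 2.9 × 37) = 515.04.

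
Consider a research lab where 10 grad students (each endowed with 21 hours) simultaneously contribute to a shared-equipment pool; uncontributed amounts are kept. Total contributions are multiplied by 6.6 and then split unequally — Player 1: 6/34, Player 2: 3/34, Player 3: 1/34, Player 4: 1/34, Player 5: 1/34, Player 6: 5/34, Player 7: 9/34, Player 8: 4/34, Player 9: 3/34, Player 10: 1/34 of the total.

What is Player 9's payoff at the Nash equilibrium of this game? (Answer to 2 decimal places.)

45.46 hours

A player with share s gets back 6.6·s per unit contributed, so full contribution is dominant for anyone with s > 1/6.6 = 0.1515 and zero contribution is dominant for anyone below.
Player 1 and Player 7 are above the threshold, contributing 21 each; the remaining 8 contribute 0. Total contributed: 42.
Player 9 keeps 21 and receives 6.6 × 42 × 3/34 = 24.46 from the shared-equipment pool, for a payoff of 45.46.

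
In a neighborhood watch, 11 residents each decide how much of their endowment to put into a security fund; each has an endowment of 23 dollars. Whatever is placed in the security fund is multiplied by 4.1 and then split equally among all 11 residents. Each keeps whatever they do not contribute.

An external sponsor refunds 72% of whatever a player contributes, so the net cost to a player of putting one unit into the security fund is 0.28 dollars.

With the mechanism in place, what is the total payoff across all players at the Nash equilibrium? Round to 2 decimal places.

1219.46 dollars

Under the mechanism each unit contributed yields (4.1/11) / 0.28 = 1.3312 back to its contributor per unit of net cost, which exceeds 1, making full contribution the dominant choice for everyone.
At the Nash equilibrium everyone contributes 23. Group total payoff = 11 × (23 × 0.72 + 4.1 × 23) = 1219.46.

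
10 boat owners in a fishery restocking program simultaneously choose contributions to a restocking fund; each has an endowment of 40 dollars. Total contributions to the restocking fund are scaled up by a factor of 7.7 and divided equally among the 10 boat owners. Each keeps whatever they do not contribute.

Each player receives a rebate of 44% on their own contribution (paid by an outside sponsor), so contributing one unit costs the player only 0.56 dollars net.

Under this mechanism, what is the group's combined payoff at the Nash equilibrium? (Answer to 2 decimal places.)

3256.00 dollars

With the mechanism, a contributed unit returns (7.7/10) / 0.56 = 1.3750 per unit of net cost to the contributor — now above 1 — so contributing fully is weakly dominant for every player.
So the Nash equilibrium is full contribution by all 10; the group earns 10 × (40 × 0.44 + 7.7 × 40) = 3256.00.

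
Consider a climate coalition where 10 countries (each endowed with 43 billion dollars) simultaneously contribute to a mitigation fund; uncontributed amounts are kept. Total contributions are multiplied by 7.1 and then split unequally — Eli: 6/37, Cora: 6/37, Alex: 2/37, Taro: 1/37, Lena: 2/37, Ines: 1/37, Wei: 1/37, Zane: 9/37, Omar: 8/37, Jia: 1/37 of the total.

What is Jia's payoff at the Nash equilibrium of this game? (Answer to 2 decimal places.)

Player j's private return per contributed unit is 7.1 × (j's share). Contributing is weakly dominant for j when that share is at least 1/7.1 = 0.1408, and contributing 0 is dominant otherwise.
The shares above 0.1408 belong to Eli, Cora, Zane and Omar, contributing 43 each; the remaining 6 contribute 0. Total contributed: 172.
Jia keeps 43 and receives 7.1 × 172 × 1/37 = 33.01 from the mitigation fund, for a payoff of 76.01.

76.01 billion dollars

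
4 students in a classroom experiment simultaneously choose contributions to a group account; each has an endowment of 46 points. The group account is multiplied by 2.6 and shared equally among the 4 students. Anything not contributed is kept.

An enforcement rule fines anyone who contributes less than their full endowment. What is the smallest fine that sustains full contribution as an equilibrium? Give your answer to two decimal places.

Given the others contribute fully, the best deviation is to contribute 0 (any partial contribution still incurs the fine and gives up units whose private return 0.6500 is below 1).
Deviating from 46 to 0 saves 46 points but forfeits the deviator's share of the drop in the group account: 2.6/4 × 46 = 29.90.
So the deviation gain is 46 − 29.90 = 16.10, and the fine must be at least 16.10 points to wipe it out.

16.10 points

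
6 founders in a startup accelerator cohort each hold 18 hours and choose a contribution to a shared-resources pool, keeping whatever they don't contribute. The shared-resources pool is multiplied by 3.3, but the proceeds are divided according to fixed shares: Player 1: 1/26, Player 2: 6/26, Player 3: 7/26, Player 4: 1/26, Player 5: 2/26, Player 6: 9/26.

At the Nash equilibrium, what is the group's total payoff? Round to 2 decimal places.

For player j, contributing a unit is worthwhile iff 3.3 × (j's share) ≥ 1, i.e. iff j's share is at least 0.3030.
Only Player 6 (9/26) clears that bar, contributing 18; the remaining 5 contribute 0. Total contributed: 18.
The shared-resources pool pays out 3.3 × 18 = 59.40 in total (split across the unequal shares, but the aggregate is all that matters for the group sum).
The 5 free-riders keep 18 each, adding 90. Group total = 90 + 59.40 = 149.40.

149.40 hours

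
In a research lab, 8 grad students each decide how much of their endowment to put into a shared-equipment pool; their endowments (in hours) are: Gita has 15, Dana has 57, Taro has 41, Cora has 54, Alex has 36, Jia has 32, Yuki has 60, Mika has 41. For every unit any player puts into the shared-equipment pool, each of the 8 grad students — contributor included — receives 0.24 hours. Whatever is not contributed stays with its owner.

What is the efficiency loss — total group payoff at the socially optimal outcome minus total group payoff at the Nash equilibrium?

The private return per contributed unit is 0.24 < 1 for everyone, so the Nash equilibrium is zero contribution and the group total is Σ E_j = 15 + 57 + 41 + 54 + 36 + 32 + 60 + 41 = 336.
Each contributed unit returns 1.920 to the group, so the social optimum is full contribution by everyone: group total = 1.920 × 336 = 645.12.
Efficiency loss = (1.920 − 1) × 336 = 309.12.

309.12 hours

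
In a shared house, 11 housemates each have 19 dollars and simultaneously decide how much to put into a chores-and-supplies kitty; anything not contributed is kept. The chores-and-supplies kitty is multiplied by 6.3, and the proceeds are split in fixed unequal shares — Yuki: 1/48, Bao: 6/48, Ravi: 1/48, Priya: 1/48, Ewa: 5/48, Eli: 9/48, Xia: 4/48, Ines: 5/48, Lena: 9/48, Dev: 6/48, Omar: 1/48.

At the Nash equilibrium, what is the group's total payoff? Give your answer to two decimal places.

410.40 dollars

A player with share s gets back 6.3·s per unit contributed, so full contribution is dominant for anyone with s > 1/6.3 = 0.1587 and zero contribution is dominant for anyone below.
Eli and Lena clear that bar, contributing 19 each; the remaining 9 contribute 0. Total contributed: 38.
The chores-and-supplies kitty pays out 6.3 × 38 = 239.40 in total (split across the unequal shares, but the aggregate is all that matters for the group sum).
The 9 free-riders keep 19 each, adding 171. Group total = 171 + 239.40 = 410.40.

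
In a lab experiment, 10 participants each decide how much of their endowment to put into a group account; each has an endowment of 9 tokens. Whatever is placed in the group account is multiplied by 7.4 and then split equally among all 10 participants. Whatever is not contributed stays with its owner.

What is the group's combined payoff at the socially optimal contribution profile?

666.00 tokens

Each contributed unit returns 7.400 to the group as a whole (0.7400 to each of 10 players), which exceeds 1, so the social optimum is full contribution: group total = 7.400 × 90 = 666.00.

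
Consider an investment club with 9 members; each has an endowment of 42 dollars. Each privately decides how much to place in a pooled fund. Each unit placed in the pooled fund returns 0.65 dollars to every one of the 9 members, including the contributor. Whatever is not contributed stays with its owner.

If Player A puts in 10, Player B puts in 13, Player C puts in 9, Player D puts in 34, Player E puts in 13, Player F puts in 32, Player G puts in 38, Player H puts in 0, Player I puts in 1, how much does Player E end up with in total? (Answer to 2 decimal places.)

Total contributed: 10 + 13 + 9 + 34 + 13 + 32 + 38 + 0 + 1 = 150.
Each receives 0.65 × 150 = 97.50 from the pooled fund.
Player E keeps 42 − 13 = 29, so Player E's payoff is 29 + 97.50 = 126.50.

126.50 dollars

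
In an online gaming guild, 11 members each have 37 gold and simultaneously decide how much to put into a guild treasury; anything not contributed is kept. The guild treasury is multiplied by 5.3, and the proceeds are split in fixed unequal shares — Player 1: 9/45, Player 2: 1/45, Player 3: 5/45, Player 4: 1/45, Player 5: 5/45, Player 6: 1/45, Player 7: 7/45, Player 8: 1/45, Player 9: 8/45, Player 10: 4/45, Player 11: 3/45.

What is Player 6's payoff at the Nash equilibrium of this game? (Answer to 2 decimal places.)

Each unit j contributes comes back to j as 5.3 × (j's share), so j prefers to contribute only if that share exceeds 1/5.3 = 0.1887; otherwise keeping the unit dominates.
Player 1 alone (share 9/45) is above the threshold, contributing 37; the remaining 10 contribute 0. Total contributed: 37.
Player 6 keeps 37 and receives 5.3 × 37 × 1/45 = 4.36 from the guild treasury, for a payoff of 41.36.

41.36 gold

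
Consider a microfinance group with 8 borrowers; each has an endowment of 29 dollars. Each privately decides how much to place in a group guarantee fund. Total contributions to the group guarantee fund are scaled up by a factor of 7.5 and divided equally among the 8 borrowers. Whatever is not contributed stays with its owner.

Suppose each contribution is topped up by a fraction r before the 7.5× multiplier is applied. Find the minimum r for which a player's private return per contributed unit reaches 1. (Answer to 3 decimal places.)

0.067

With matching at rate r, one contributed unit becomes (1 + r) in the group guarantee fund and returns 7.5 × (1 + r) / 8 to the contributor.
Setting this equal to 1: 1 + r = 8/7.5 = 1.0667.
So the minimum matching rate is r = 1.0667 − 1 = 0.067.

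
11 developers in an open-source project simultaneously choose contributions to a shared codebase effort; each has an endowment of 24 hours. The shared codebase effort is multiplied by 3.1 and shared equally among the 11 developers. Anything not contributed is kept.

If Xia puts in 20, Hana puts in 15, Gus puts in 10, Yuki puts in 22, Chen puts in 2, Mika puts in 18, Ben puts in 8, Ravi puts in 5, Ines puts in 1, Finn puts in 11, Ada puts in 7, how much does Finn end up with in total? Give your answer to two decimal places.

46.54 hours

Total contributed: 20 + 15 + 10 + 22 + 2 + 18 + 8 + 5 + 1 + 11 + 7 = 119.
Each receives 3.1 × 119 / 11 = 33.54 from the shared codebase effort.
Finn keeps 24 − 11 = 13, so Finn's payoff is 13 + 33.54 = 46.54.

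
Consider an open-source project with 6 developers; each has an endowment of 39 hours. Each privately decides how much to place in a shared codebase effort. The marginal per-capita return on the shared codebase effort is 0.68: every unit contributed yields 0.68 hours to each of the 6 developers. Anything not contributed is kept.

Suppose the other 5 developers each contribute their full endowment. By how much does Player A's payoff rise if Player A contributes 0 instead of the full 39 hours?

Switching from a contribution of 39 to 0 lets Player A keep an extra 39 hours, but lowers the shared codebase effort by 39, which costs Player A their own share of that drop: 0.68 × 39 = 26.52.
Net gain = 39 − 26.52 = 12.48. The private return per contributed unit (0.68) is below 1, so free-riding is indeed the best response regardless of what the others do.

12.48 hours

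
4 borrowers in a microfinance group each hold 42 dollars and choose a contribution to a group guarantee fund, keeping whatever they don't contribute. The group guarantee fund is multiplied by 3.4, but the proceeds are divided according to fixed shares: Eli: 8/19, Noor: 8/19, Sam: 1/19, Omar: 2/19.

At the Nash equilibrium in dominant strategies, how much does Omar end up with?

72.06 dollars

For player j, contributing a unit is worthwhile iff 3.4 × (j's share) ≥ 1, i.e. iff j's share is at least 0.2941.
Eli and Noor clear that bar, contributing 42 each; the remaining 2 contribute 0. Total contributed: 84.
Omar keeps 42 and receives 3.4 × 84 × 2/19 = 30.06 from the group guarantee fund, for a payoff of 72.06.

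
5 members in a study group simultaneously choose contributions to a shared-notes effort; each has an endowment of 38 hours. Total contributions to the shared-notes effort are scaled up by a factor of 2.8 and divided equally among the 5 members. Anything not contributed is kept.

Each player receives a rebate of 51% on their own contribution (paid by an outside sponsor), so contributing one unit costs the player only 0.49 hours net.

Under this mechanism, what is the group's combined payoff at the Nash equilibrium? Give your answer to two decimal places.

Under the mechanism each unit contributed yields (2.8/5) / 0.49 = 1.1429 back to its contributor per unit of net cost, which exceeds 1, making full contribution the dominant choice for everyone.
So the Nash equilibrium is full contribution by all 5; the group earns 5 × (38 × 0.51 + 2.8 × 38) = 628.90.

628.90 hours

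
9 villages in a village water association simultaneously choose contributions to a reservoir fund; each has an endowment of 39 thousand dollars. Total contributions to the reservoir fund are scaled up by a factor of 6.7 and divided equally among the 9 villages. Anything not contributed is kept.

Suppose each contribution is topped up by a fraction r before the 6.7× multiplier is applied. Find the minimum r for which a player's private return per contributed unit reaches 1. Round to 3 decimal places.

0.343

With matching at rate r, one contributed unit becomes (1 + r) in the reservoir fund and returns 6.7 × (1 + r) / 9 to the contributor.
Setting this equal to 1: 1 + r = 9/6.7 = 1.3433.
So the minimum matching rate is r = 1.3433 − 1 = 0.343.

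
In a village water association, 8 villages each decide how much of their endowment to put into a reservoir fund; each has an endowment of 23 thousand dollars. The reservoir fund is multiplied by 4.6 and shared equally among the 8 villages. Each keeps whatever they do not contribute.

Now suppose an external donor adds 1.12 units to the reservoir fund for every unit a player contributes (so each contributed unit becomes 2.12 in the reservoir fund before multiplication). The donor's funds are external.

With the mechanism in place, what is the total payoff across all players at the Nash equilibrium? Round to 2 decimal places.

1794.37 thousand dollars

With the mechanism, a contributed unit returns 4.6 × 2.12 / 8 = 1.2190 per unit of net cost to the contributor — now above 1 — so contributing fully is weakly dominant for every player.
At the Nash equilibrium everyone contributes 23. Group total payoff = 4.6 × 2.12 × 184 = 1794.37.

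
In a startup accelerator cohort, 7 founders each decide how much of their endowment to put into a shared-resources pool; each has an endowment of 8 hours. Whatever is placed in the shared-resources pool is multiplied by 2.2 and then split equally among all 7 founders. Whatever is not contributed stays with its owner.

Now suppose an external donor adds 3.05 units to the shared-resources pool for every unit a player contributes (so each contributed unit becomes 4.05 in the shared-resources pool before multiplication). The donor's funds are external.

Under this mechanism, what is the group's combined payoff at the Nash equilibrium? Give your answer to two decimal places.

498.96 hours

Under the mechanism each unit contributed yields 2.2 × 4.05 / 7 = 1.2729 back to its contributor per unit of net cost, which exceeds 1, making full contribution the dominant choice for everyone.
At the Nash equilibrium everyone contributes 8. Group total payoff = 2.2 × 4.05 × 56 = 498.96.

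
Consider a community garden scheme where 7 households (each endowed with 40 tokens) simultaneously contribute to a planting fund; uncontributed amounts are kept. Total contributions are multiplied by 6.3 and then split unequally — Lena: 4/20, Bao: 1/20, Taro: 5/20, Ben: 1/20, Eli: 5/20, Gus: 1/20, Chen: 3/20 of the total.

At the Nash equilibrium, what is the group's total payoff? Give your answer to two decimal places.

916.00 tokens

For player j, contributing a unit is worthwhile iff 6.3 × (j's share) ≥ 1, i.e. iff j's share is at least 0.1587.
Lena, Taro and Eli clear that bar, contributing 40 each; the remaining 4 contribute 0. Total contributed: 120.
The planting fund pays out 6.3 × 120 = 756.00 in total (split across the unequal shares, but the aggregate is all that matters for the group sum).
The 4 free-riders keep 40 each, adding 160. Group total = 160 + 756.00 = 916.00.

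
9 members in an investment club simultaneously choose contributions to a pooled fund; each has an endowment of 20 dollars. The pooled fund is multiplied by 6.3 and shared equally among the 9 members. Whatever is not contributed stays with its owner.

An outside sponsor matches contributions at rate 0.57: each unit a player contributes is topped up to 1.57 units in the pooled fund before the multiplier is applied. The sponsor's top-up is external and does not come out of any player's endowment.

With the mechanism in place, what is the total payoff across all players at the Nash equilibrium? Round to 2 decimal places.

The effective private return per unit is now 6.3 × 1.57 / 9 = 1.0990 > 1, so every player's dominant strategy flips to full contribution.
So the Nash equilibrium is full contribution by all 9; the group earns 6.3 × 1.57 × 180 = 1780.38.

1780.38 dollars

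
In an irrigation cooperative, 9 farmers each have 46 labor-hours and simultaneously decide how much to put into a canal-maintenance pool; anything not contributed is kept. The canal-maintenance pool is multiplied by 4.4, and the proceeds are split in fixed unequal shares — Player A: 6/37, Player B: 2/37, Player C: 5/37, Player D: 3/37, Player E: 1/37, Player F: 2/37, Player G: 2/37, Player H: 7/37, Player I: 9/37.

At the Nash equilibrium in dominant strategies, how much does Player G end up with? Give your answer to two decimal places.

Player j's private return per contributed unit is 4.4 × (j's share). Contributing is weakly dominant for j when that share is at least 1/4.4 = 0.2273, and contributing 0 is dominant otherwise.
The only share above 0.2273 is Player I's 9/37, contributing 46; the remaining 8 contribute 0. Total contributed: 46.
Player G keeps 46 and receives 4.4 × 46 × 2/37 = 10.94 from the canal-maintenance pool, for a payoff of 56.94.

56.94 labor-hours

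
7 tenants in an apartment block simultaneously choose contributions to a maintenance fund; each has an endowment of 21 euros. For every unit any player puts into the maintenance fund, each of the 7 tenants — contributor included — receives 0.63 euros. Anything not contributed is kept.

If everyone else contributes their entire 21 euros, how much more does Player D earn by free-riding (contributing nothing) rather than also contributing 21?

7.77 euros

Switching from a contribution of 21 to 0 lets Player D keep an extra 21 euros, but lowers the maintenance fund by 21, which costs Player D their own share of that drop: 0.63 × 21 = 13.23.
Net gain = 21 − 13.23 = 7.77. The private return per contributed unit (0.63) is below 1, so free-riding is indeed the best response regardless of what the others do.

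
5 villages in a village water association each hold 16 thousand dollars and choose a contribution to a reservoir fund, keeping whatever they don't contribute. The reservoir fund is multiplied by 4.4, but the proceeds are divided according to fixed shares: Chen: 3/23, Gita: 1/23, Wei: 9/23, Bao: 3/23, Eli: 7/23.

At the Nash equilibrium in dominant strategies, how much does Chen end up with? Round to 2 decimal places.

34.37 thousand dollars

For player j, contributing a unit is worthwhile iff 4.4 × (j's share) ≥ 1, i.e. iff j's share is at least 0.2273.
The shares above 0.2273 belong to Wei and Eli, contributing 16 each; the remaining 3 contribute 0. Total contributed: 32.
Chen keeps 16 and receives 4.4 × 32 × 3/23 = 18.37 from the reservoir fund, for a payoff of 34.37.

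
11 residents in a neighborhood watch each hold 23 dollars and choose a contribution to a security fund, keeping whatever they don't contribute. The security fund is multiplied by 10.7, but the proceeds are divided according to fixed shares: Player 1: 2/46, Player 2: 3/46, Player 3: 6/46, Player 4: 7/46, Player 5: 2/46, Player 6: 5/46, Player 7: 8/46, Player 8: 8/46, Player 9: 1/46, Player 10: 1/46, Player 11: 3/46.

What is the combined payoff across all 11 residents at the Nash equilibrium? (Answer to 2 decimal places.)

Each unit j contributes comes back to j as 10.7 × (j's share), so j prefers to contribute only if that share exceeds 1/10.7 = 0.0935; otherwise keeping the unit dominates.
The shares above 0.0935 belong to Player 3, Player 4, Player 6, Player 7 and Player 8, contributing 23 each; the remaining 6 contribute 0. Total contributed: 115.
The security fund pays out 10.7 × 115 = 1230.50 in total (split across the unequal shares, but the aggregate is all that matters for the group sum).
The 6 free-riders keep 23 each, adding 138. Group total = 138 + 1230.50 = 1368.50.

1368.50 dollars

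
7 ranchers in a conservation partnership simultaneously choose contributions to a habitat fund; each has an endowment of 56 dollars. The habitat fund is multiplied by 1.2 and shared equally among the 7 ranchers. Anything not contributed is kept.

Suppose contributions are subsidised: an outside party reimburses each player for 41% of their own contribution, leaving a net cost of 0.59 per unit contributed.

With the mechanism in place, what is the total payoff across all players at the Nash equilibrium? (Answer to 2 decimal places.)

392.00 dollars

With the mechanism, a contributed unit returns (1.2/7) / 0.59 = 0.2906 per unit of net cost — still below 1 — so contributing 0 remains dominant for every player.
Everyone keeps their endowment and the group total is 7 × 56 = 392.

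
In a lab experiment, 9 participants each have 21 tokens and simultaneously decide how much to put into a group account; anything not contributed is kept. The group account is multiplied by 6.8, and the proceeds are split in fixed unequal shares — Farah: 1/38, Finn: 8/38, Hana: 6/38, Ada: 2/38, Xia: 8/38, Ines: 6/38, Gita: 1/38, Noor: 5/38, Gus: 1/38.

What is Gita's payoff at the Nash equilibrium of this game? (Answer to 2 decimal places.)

A player with share s gets back 6.8·s per unit contributed, so full contribution is dominant for anyone with s > 1/6.8 = 0.1471 and zero contribution is dominant for anyone below.
The shares above 0.1471 belong to Finn, Hana, Xia and Ines, contributing 21 each; the remaining 5 contribute 0. Total contributed: 84.
Gita keeps 21 and receives 6.8 × 84 × 1/38 = 15.03 from the group account, for a payoff of 36.03.

36.03 tokens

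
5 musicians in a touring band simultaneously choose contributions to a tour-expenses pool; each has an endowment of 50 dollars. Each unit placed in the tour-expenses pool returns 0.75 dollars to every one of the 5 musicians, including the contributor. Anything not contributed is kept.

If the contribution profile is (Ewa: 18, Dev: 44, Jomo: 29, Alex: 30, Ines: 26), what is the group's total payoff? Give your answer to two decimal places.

Total contributed: 18 + 44 + 29 + 30 + 26 = 147; total kept: 5 × 50 − 147 = 103.
The tour-expenses pool pays out 0.75 × 5 × 147 = 551.25 in aggregate.
Group total = 103 + 551.25 = 654.25.

654.25 dollars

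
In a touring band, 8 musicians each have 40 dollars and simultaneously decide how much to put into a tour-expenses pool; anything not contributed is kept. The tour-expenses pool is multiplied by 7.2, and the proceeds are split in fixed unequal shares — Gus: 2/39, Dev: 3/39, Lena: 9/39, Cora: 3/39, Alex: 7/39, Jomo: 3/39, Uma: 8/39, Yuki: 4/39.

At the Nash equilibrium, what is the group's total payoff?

1064.00 dollars

A player with share s gets back 7.2·s per unit contributed, so full contribution is dominant for anyone with s > 1/7.2 = 0.1389 and zero contribution is dominant for anyone below.
Lena, Alex and Uma clear that bar, contributing 40 each; the remaining 5 contribute 0. Total contributed: 120.
The tour-expenses pool pays out 7.2 × 120 = 864.00 in total (split across the unequal shares, but the aggregate is all that matters for the group sum).
The 5 free-riders keep 40 each, adding 200. Group total = 200 + 864.00 = 1064.00.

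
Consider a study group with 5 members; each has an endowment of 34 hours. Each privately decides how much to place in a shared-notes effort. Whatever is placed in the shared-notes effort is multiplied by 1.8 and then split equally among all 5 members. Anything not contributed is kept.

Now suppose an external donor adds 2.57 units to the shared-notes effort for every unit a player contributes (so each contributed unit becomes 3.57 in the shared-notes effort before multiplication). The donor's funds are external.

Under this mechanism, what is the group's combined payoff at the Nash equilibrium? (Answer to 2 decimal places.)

1092.42 hours

With the mechanism, a contributed unit returns 1.8 × 3.57 / 5 = 1.2852 per unit of net cost to the contributor — now above 1 — so contributing fully is weakly dominant for every player.
At the Nash equilibrium everyone contributes 34. Group total payoff = 1.8 × 3.57 × 170 = 1092.42.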